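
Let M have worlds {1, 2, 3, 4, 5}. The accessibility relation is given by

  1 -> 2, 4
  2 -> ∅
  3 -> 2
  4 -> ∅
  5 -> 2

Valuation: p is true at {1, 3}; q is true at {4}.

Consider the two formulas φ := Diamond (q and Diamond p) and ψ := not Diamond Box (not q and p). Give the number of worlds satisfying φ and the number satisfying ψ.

0 and 2

For Diamond (q and Diamond p):
1: successors {2, 4}; q and Diamond p there: 2:F, 4:F. ✗
2: no successors, so Diamond (q and Diamond p) fails. ✗
3: successors {2}; q and Diamond p there: 2:F. ✗
4: no successors, so Diamond (q and Diamond p) fails. ✗
5: successors {2}; q and Diamond p there: 2:F. ✗
— 0 worlds.
For not Diamond Box (not q and p):
1: Diamond Box (not q and p) is T. ✗
2: Diamond Box (not q and p) is F. ✓
3: Diamond Box (not q and p) is T. ✗
4: Diamond Box (not q and p) is F. ✓
5: Diamond Box (not q and p) is T. ✗
— 2 worlds.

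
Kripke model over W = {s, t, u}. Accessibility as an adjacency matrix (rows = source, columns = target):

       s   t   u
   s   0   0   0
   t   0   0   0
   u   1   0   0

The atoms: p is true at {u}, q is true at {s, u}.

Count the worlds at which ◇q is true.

1

s: no successors, so ◇q fails. ✗
t: no successors, so ◇q fails. ✗
u: successors {s}; q there: s:T. ✓
Satisfying worlds: {u}.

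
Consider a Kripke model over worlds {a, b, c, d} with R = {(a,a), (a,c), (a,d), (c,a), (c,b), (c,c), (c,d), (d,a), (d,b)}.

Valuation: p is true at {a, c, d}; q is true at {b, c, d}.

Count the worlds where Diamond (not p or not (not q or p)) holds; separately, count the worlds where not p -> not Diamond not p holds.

2 and 4

For Diamond (not p or not (not q or p)):
a: successors {a, c, d}; not p or not (not q or p) there: a:F, c:F, d:F. ✗
b: no successors, so Diamond (not p or not (not q or p)) fails. ✗
c: successors {a, b, c, d}; not p or not (not q or p) there: a:F, b:T, c:F, d:F. ✓
d: successors {a, b}; not p or not (not q or p) there: a:F, b:T. ✓
— 2 worlds.
For not p -> not Diamond not p:
a: not p is F, not Diamond not p is T. ✓
b: not p is T, not Diamond not p is T. ✓
c: not p is F, not Diamond not p is F. ✓
d: not p is F, not Diamond not p is F. ✓
— 4 worlds.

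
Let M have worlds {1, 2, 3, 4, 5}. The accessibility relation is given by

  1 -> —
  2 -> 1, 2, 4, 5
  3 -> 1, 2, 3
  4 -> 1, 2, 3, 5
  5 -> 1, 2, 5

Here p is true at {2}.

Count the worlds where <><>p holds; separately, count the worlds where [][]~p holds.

4 and 1

For <><>p:
1: no successors, so <><>p fails. ✗
2: successors {1, 2, 4, 5}; <>p there: 1:F, 2:T, 4:T, 5:T. ✓
3: successors {1, 2, 3}; <>p there: 1:F, 2:T, 3:T. ✓
4: successors {1, 2, 3, 5}; <>p there: 1:F, 2:T, 3:T, 5:T. ✓
5: successors {1, 2, 5}; <>p there: 1:F, 2:T, 5:T. ✓
— 4 worlds.
For [][]~p:
1: no successors, so [][]~p holds vacuously. ✓
2: successors {1, 2, 4, 5}; []~p there: 1:T, 2:F, 4:F, 5:F. ✗
3: successors {1, 2, 3}; []~p there: 1:T, 2:F, 3:F. ✗
4: successors {1, 2, 3, 5}; []~p there: 1:T, 2:F, 3:F, 5:F. ✗
5: successors {1, 2, 5}; []~p there: 1:T, 2:F, 5:F. ✗
— 1 world.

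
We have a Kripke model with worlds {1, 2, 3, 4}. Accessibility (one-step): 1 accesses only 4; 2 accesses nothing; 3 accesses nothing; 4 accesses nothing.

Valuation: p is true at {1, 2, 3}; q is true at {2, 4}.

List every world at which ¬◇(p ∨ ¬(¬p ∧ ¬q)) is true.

1: ◇(p ∨ ¬(¬p ∧ ¬q)) is T. ✗
2: ◇(p ∨ ¬(¬p ∧ ¬q)) is F. ✓
3: ◇(p ∨ ¬(¬p ∧ ¬q)) is F. ✓
4: ◇(p ∨ ¬(¬p ∧ ¬q)) is F. ✓

{2, 3, 4}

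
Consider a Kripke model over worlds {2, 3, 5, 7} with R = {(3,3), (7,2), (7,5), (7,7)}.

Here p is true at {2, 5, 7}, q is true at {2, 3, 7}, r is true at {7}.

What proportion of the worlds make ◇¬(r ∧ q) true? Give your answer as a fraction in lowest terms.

1/2

2: no successors, so ◇¬(r ∧ q) fails. ✗
3: successors {3}; ¬(r ∧ q) there: 3:T. ✓
5: no successors, so ◇¬(r ∧ q) fails. ✗
7: successors {2, 5, 7}; ¬(r ∧ q) there: 2:T, 5:T, 7:F. ✓
That's 2 of 4 worlds, so 2/4 = 1/2.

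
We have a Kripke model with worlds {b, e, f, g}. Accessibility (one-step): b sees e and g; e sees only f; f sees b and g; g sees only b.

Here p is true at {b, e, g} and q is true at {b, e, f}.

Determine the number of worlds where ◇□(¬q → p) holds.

b: successors {e, g}; □(¬q → p) there: e:T, g:T. ✓
e: successors {f}; □(¬q → p) there: f:T. ✓
f: successors {b, g}; □(¬q → p) there: b:T, g:T. ✓
g: successors {b}; □(¬q → p) there: b:T. ✓
Satisfying worlds: {b, e, f, g}.

4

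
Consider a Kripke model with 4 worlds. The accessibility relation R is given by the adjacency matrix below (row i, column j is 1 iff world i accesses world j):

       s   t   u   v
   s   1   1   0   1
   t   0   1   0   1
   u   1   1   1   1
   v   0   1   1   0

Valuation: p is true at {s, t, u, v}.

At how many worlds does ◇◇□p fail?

s: successors {s, t, v}; ◇□p there: s:T, t:T, v:T. ✓
t: successors {t, v}; ◇□p there: t:T, v:T. ✓
u: successors {s, t, u, v}; ◇□p there: s:T, t:T, u:T, v:T. ✓
v: successors {t, u}; ◇□p there: t:T, u:T. ✓
Satisfying worlds: {s, t, u, v}.
So ◇◇□p fails at the other 0 worlds.

0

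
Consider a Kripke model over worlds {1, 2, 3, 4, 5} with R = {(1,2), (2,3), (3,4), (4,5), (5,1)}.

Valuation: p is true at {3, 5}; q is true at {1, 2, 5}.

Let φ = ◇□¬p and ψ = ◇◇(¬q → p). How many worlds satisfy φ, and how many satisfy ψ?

3 and 4

For ◇□¬p:
1: successors {2}; □¬p there: 2:F. ✗
2: successors {3}; □¬p there: 3:T. ✓
3: successors {4}; □¬p there: 4:F. ✗
4: successors {5}; □¬p there: 5:T. ✓
5: successors {1}; □¬p there: 1:T. ✓
— 3 worlds.
For ◇◇(¬q → p):
1: successors {2}; ◇(¬q → p) there: 2:T. ✓
2: successors {3}; ◇(¬q → p) there: 3:F. ✗
3: successors {4}; ◇(¬q → p) there: 4:T. ✓
4: successors {5}; ◇(¬q → p) there: 5:T. ✓
5: successors {1}; ◇(¬q → p) there: 1:T. ✓
— 4 worlds.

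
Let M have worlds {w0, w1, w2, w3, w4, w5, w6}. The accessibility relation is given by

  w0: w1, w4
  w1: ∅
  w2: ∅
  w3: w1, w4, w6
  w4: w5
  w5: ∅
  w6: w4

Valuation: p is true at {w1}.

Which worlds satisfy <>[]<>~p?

{w0, w3, w4}

w0: successors {w1, w4}; []<>~p there: w1:T, w4:F. ✓
w1: no successors, so <>[]<>~p fails. ✗
w2: no successors, so <>[]<>~p fails. ✗
w3: successors {w1, w4, w6}; []<>~p there: w1:T, w4:F, w6:T. ✓
w4: successors {w5}; []<>~p there: w5:T. ✓
w5: no successors, so <>[]<>~p fails. ✗
w6: successors {w4}; []<>~p there: w4:F. ✗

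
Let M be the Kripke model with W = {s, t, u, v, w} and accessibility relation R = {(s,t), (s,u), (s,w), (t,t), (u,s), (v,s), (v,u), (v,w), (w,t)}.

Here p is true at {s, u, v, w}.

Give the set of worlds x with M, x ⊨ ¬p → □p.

s: ¬p is F, □p is F. ✓
t: ¬p is T, □p is F. ✗
u: ¬p is F, □p is T. ✓
v: ¬p is F, □p is T. ✓
w: ¬p is F, □p is F. ✓

{s, u, v, w}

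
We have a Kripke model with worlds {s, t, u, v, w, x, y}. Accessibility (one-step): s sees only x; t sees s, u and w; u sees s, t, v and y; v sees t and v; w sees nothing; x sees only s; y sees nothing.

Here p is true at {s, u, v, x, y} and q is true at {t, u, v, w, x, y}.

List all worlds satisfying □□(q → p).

s: successors {x}; □(q → p) there: x:T. ✓
t: successors {s, u, w}; □(q → p) there: s:T, u:F, w:T. ✗
u: successors {s, t, v, y}; □(q → p) there: s:T, t:F, v:F, y:T. ✗
v: successors {t, v}; □(q → p) there: t:F, v:F. ✗
w: no successors, so □□(q → p) holds vacuously. ✓
x: successors {s}; □(q → p) there: s:T. ✓
y: no successors, so □□(q → p) holds vacuously. ✓

{s, w, x, y}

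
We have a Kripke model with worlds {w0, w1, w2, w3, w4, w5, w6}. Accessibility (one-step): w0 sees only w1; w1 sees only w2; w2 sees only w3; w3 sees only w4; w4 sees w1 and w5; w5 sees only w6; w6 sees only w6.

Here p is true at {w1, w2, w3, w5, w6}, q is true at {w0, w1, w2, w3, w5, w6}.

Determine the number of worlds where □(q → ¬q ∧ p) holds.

w0: successors {w1}; q → ¬q ∧ p there: w1:F. ✗
w1: successors {w2}; q → ¬q ∧ p there: w2:F. ✗
w2: successors {w3}; q → ¬q ∧ p there: w3:F. ✗
w3: successors {w4}; q → ¬q ∧ p there: w4:T. ✓
w4: successors {w1, w5}; q → ¬q ∧ p there: w1:F, w5:F. ✗
w5: successors {w6}; q → ¬q ∧ p there: w6:F. ✗
w6: successors {w6}; q → ¬q ∧ p there: w6:F. ✗
Satisfying worlds: {w3}.

1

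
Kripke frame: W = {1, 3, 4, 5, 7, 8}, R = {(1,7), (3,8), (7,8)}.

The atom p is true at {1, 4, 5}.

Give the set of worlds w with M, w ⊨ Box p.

1: successors {7}; p there: 7:F. ✗
3: successors {8}; p there: 8:F. ✗
4: no successors, so Box p holds vacuously. ✓
5: no successors, so Box p holds vacuously. ✓
7: successors {8}; p there: 8:F. ✗
8: no successors, so Box p holds vacuously. ✓

{4, 5, 8}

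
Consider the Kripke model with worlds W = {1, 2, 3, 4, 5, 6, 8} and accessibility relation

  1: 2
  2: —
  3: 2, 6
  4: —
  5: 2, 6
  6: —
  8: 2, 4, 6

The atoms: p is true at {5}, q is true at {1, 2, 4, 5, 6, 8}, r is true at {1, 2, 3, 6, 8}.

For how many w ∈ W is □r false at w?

1

1: successors {2}; r there: 2:T. ✓
2: no successors, so □r holds vacuously. ✓
3: successors {2, 6}; r there: 2:T, 6:T. ✓
4: no successors, so □r holds vacuously. ✓
5: successors {2, 6}; r there: 2:T, 6:T. ✓
6: no successors, so □r holds vacuously. ✓
8: successors {2, 4, 6}; r there: 2:T, 4:F, 6:T. ✗
Satisfying worlds: {1, 2, 3, 4, 5, 6}.
So □r fails at the other 1 world.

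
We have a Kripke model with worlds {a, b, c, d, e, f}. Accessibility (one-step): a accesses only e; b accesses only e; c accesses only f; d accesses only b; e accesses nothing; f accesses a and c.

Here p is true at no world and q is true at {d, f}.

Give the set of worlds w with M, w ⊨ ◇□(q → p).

{a, b, c, d, f}

a: successors {e}; □(q → p) there: e:T. ✓
b: successors {e}; □(q → p) there: e:T. ✓
c: successors {f}; □(q → p) there: f:T. ✓
d: successors {b}; □(q → p) there: b:T. ✓
e: no successors, so ◇□(q → p) fails. ✗
f: successors {a, c}; □(q → p) there: a:T, c:F. ✓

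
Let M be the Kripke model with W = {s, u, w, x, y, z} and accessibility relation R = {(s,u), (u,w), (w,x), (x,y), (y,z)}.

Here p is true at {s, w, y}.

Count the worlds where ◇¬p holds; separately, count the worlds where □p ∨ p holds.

3 and 6

For ◇¬p:
s: successors {u}; ¬p there: u:T. ✓
u: successors {w}; ¬p there: w:F. ✗
w: successors {x}; ¬p there: x:T. ✓
x: successors {y}; ¬p there: y:F. ✗
y: successors {z}; ¬p there: z:T. ✓
z: no successors, so ◇¬p fails. ✗
— 3 worlds.
For □p ∨ p:
s: □p is F, p is T. ✓
u: □p is T, p is F. ✓
w: □p is F, p is T. ✓
x: □p is T, p is F. ✓
y: □p is F, p is T. ✓
z: □p is T, p is F. ✓
— 6 worlds.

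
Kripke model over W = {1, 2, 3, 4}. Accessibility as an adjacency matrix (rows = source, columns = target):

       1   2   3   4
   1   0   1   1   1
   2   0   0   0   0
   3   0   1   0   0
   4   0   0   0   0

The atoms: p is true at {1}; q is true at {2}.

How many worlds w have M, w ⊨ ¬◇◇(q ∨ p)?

3

1: ◇◇(q ∨ p) is T. ✗
2: ◇◇(q ∨ p) is F. ✓
3: ◇◇(q ∨ p) is F. ✓
4: ◇◇(q ∨ p) is F. ✓
Satisfying worlds: {2, 3, 4}.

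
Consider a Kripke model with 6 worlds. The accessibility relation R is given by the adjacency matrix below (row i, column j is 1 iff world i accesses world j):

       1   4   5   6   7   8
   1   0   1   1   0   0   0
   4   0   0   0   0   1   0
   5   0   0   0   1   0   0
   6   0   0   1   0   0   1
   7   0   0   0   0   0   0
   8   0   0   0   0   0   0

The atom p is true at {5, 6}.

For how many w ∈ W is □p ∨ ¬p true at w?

5

1: □p is F, ¬p is T. ✓
4: □p is F, ¬p is T. ✓
5: □p is T, ¬p is F. ✓
6: □p is F, ¬p is F. ✗
7: □p is T, ¬p is T. ✓
8: □p is T, ¬p is T. ✓
Satisfying worlds: {1, 4, 5, 7, 8}.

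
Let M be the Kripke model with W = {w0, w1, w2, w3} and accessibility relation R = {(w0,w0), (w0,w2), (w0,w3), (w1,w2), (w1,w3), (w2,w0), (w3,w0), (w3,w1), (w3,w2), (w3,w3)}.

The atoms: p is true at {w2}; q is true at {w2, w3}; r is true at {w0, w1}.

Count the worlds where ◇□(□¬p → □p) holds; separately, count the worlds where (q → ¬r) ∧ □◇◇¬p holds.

3 and 4

For ◇□(□¬p → □p):
w0: successors {w0, w2, w3}; □(□¬p → □p) there: w0:F, w2:T, w3:F. ✓
w1: successors {w2, w3}; □(□¬p → □p) there: w2:T, w3:F. ✓
w2: successors {w0}; □(□¬p → □p) there: w0:F. ✗
w3: successors {w0, w1, w2, w3}; □(□¬p → □p) there: w0:F, w1:F, w2:T, w3:F. ✓
— 3 worlds.
For (q → ¬r) ∧ □◇◇¬p:
w0: q → ¬r is T, □◇◇¬p is T. ✓
w1: q → ¬r is T, □◇◇¬p is T. ✓
w2: q → ¬r is T, □◇◇¬p is T. ✓
w3: q → ¬r is T, □◇◇¬p is T. ✓
— 4 worlds.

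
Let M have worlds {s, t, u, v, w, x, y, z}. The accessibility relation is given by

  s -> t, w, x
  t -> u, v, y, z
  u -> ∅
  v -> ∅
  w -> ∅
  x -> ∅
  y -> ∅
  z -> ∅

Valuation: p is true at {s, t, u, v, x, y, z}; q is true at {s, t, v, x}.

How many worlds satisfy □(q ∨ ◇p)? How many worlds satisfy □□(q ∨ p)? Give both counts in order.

6 and 8

For □(q ∨ ◇p):
s: successors {t, w, x}; q ∨ ◇p there: t:T, w:F, x:T. ✗
t: successors {u, v, y, z}; q ∨ ◇p there: u:F, v:T, y:F, z:F. ✗
u: no successors, so □(q ∨ ◇p) holds vacuously. ✓
v: no successors, so □(q ∨ ◇p) holds vacuously. ✓
w: no successors, so □(q ∨ ◇p) holds vacuously. ✓
x: no successors, so □(q ∨ ◇p) holds vacuously. ✓
y: no successors, so □(q ∨ ◇p) holds vacuously. ✓
z: no successors, so □(q ∨ ◇p) holds vacuously. ✓
— 6 worlds.
For □□(q ∨ p):
s: successors {t, w, x}; □(q ∨ p) there: t:T, w:T, x:T. ✓
t: successors {u, v, y, z}; □(q ∨ p) there: u:T, v:T, y:T, z:T. ✓
u: no successors, so □□(q ∨ p) holds vacuously. ✓
v: no successors, so □□(q ∨ p) holds vacuously. ✓
w: no successors, so □□(q ∨ p) holds vacuously. ✓
x: no successors, so □□(q ∨ p) holds vacuously. ✓
y: no successors, so □□(q ∨ p) holds vacuously. ✓
z: no successors, so □□(q ∨ p) holds vacuously. ✓
— 8 worlds.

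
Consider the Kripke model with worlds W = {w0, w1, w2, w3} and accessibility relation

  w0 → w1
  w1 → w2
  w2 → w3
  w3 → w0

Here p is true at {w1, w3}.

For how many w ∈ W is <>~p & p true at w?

2

w0: <>~p is F, p is F. ✗
w1: <>~p is T, p is T. ✓
w2: <>~p is F, p is F. ✗
w3: <>~p is T, p is T. ✓
Satisfying worlds: {w1, w3}.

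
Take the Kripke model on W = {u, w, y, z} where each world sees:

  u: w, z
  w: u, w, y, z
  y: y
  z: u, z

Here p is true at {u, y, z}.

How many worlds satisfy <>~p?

u: successors {w, z}; ~p there: w:T, z:F. ✓
w: successors {u, w, y, z}; ~p there: u:F, w:T, y:F, z:F. ✓
y: successors {y}; ~p there: y:F. ✗
z: successors {u, z}; ~p there: u:F, z:F. ✗
Satisfying worlds: {u, w}.

2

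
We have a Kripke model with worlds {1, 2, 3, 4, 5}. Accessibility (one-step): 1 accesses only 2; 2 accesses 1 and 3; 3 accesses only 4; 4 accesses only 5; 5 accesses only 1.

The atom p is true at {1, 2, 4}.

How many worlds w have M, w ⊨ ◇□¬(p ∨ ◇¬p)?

1: successors {2}; □¬(p ∨ ◇¬p) there: 2:F. ✗
2: successors {1, 3}; □¬(p ∨ ◇¬p) there: 1:F, 3:F. ✗
3: successors {4}; □¬(p ∨ ◇¬p) there: 4:T. ✓
4: successors {5}; □¬(p ∨ ◇¬p) there: 5:F. ✗
5: successors {1}; □¬(p ∨ ◇¬p) there: 1:F. ✗
Satisfying worlds: {3}.

1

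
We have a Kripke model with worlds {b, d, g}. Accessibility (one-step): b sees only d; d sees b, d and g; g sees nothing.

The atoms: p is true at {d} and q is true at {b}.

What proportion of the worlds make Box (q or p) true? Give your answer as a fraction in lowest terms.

b: successors {d}; q or p there: d:T. ✓
d: successors {b, d, g}; q or p there: b:T, d:T, g:F. ✗
g: no successors, so Box (q or p) holds vacuously. ✓
That's 2 of 3 worlds, so 2/3.

2/3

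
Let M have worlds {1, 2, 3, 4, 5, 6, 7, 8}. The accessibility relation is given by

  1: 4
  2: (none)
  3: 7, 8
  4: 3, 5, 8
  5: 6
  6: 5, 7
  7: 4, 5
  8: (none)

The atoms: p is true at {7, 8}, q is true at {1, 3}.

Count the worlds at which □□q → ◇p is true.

6

1: □□q is F, ◇p is F. ✓
2: □□q is T, ◇p is F. ✗
3: □□q is F, ◇p is T. ✓
4: □□q is F, ◇p is T. ✓
5: □□q is F, ◇p is F. ✓
6: □□q is F, ◇p is T. ✓
7: □□q is F, ◇p is F. ✓
8: □□q is T, ◇p is F. ✗
Satisfying worlds: {1, 3, 4, 5, 6, 7}.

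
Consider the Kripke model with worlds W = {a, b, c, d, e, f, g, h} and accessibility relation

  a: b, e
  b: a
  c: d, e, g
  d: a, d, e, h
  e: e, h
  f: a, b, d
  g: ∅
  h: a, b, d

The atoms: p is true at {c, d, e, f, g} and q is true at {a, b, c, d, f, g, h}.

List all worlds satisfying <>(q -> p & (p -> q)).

{a, c, d, e, f, h}

a: successors {b, e}; q -> p & (p -> q) there: b:F, e:T. ✓
b: successors {a}; q -> p & (p -> q) there: a:F. ✗
c: successors {d, e, g}; q -> p & (p -> q) there: d:T, e:T, g:T. ✓
d: successors {a, d, e, h}; q -> p & (p -> q) there: a:F, d:T, e:T, h:F. ✓
e: successors {e, h}; q -> p & (p -> q) there: e:T, h:F. ✓
f: successors {a, b, d}; q -> p & (p -> q) there: a:F, b:F, d:T. ✓
g: no successors, so <>(q -> p & (p -> q)) fails. ✗
h: successors {a, b, d}; q -> p & (p -> q) there: a:F, b:F, d:T. ✓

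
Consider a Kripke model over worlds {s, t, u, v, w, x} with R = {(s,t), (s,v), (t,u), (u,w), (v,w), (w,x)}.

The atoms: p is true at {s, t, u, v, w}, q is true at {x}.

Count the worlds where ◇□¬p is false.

s: successors {t, v}; □¬p there: t:F, v:F. ✗
t: successors {u}; □¬p there: u:F. ✗
u: successors {w}; □¬p there: w:T. ✓
v: successors {w}; □¬p there: w:T. ✓
w: successors {x}; □¬p there: x:T. ✓
x: no successors, so ◇□¬p fails. ✗
Satisfying worlds: {u, v, w}.
So ◇□¬p fails at the other 3 worlds.

3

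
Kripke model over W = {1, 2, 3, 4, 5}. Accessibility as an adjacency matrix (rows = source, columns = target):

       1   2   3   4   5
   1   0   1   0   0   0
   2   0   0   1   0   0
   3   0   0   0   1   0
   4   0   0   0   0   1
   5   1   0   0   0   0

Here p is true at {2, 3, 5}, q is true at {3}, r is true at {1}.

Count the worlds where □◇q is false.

1: successors {2}; ◇q there: 2:T. ✓
2: successors {3}; ◇q there: 3:F. ✗
3: successors {4}; ◇q there: 4:F. ✗
4: successors {5}; ◇q there: 5:F. ✗
5: successors {1}; ◇q there: 1:F. ✗
Satisfying worlds: {1}.
So □◇q fails at the other 4 worlds.

4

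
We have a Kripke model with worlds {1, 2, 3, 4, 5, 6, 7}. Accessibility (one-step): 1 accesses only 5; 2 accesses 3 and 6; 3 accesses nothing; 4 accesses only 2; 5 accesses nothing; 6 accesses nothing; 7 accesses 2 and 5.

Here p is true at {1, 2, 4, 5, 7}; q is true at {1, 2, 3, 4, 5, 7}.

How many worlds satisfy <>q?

1: successors {5}; q there: 5:T. ✓
2: successors {3, 6}; q there: 3:T, 6:F. ✓
3: no successors, so <>q fails. ✗
4: successors {2}; q there: 2:T. ✓
5: no successors, so <>q fails. ✗
6: no successors, so <>q fails. ✗
7: successors {2, 5}; q there: 2:T, 5:T. ✓
Satisfying worlds: {1, 2, 4, 7}.

4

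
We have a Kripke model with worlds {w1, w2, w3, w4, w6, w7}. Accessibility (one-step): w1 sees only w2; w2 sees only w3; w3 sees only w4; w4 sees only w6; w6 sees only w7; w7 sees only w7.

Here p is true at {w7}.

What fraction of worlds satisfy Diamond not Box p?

w1: successors {w2}; not Box p there: w2:T. ✓
w2: successors {w3}; not Box p there: w3:T. ✓
w3: successors {w4}; not Box p there: w4:T. ✓
w4: successors {w6}; not Box p there: w6:F. ✗
w6: successors {w7}; not Box p there: w7:F. ✗
w7: successors {w7}; not Box p there: w7:F. ✗
That's 3 of 6 worlds, so 3/6 = 1/2.

1/2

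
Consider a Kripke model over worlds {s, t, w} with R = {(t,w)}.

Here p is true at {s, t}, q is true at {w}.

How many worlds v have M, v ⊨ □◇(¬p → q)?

s: no successors, so □◇(¬p → q) holds vacuously. ✓
t: successors {w}; ◇(¬p → q) there: w:F. ✗
w: no successors, so □◇(¬p → q) holds vacuously. ✓
Satisfying worlds: {s, w}.

2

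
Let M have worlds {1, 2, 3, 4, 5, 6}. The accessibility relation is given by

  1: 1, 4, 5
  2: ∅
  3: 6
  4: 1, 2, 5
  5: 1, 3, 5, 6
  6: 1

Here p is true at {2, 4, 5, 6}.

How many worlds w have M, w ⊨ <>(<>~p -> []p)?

2

1: successors {1, 4, 5}; <>~p -> []p there: 1:F, 4:F, 5:F. ✗
2: no successors, so <>(<>~p -> []p) fails. ✗
3: successors {6}; <>~p -> []p there: 6:F. ✗
4: successors {1, 2, 5}; <>~p -> []p there: 1:F, 2:T, 5:F. ✓
5: successors {1, 3, 5, 6}; <>~p -> []p there: 1:F, 3:T, 5:F, 6:F. ✓
6: successors {1}; <>~p -> []p there: 1:F. ✗
Satisfying worlds: {4, 5}.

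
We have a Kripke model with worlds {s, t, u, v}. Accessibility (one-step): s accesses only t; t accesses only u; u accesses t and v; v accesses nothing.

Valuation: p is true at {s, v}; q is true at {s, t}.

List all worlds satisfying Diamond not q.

s: successors {t}; not q there: t:F. ✗
t: successors {u}; not q there: u:T. ✓
u: successors {t, v}; not q there: t:F, v:T. ✓
v: no successors, so Diamond not q fails. ✗

{t, u}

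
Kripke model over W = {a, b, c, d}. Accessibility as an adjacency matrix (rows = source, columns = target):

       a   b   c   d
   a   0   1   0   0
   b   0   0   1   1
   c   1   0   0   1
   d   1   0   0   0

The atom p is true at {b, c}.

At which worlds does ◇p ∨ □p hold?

{a, b}

a: ◇p is T, □p is T. ✓
b: ◇p is T, □p is F. ✓
c: ◇p is F, □p is F. ✗
d: ◇p is F, □p is F. ✗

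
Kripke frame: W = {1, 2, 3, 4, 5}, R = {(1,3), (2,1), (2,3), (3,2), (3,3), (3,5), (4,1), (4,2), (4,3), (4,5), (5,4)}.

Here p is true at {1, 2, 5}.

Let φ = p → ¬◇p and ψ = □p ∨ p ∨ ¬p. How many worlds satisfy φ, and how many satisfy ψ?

For p → ¬◇p:
1: p is T, ¬◇p is T. ✓
2: p is T, ¬◇p is F. ✗
3: p is F, ¬◇p is F. ✓
4: p is F, ¬◇p is F. ✓
5: p is T, ¬◇p is T. ✓
— 4 worlds.
For □p ∨ p ∨ ¬p:
1: □p ∨ p is T, ¬p is F. ✓
2: □p ∨ p is T, ¬p is F. ✓
3: □p ∨ p is F, ¬p is T. ✓
4: □p ∨ p is F, ¬p is T. ✓
5: □p ∨ p is T, ¬p is F. ✓
— 5 worlds.

4 and 5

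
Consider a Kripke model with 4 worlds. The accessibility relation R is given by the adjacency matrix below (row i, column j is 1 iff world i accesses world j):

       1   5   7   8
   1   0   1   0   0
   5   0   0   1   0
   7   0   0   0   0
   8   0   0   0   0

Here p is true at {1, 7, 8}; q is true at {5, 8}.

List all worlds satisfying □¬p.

1: successors {5}; ¬p there: 5:T. ✓
5: successors {7}; ¬p there: 7:F. ✗
7: no successors, so □¬p holds vacuously. ✓
8: no successors, so □¬p holds vacuously. ✓

{1, 7, 8}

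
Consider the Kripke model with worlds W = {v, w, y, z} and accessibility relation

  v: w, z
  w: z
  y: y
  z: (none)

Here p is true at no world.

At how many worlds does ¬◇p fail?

0

v: ◇p is F. ✓
w: ◇p is F. ✓
y: ◇p is F. ✓
z: ◇p is F. ✓
Satisfying worlds: {v, w, y, z}.
So ¬◇p fails at the other 0 worlds.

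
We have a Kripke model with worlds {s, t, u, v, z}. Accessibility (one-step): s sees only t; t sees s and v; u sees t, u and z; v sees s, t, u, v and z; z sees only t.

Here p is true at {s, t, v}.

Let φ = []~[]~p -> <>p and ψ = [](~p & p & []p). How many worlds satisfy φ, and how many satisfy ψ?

5 and 0

For []~[]~p -> <>p:
s: []~[]~p is T, <>p is T. ✓
t: []~[]~p is T, <>p is T. ✓
u: []~[]~p is T, <>p is T. ✓
v: []~[]~p is T, <>p is T. ✓
z: []~[]~p is T, <>p is T. ✓
— 5 worlds.
For [](~p & p & []p):
s: successors {t}; ~p & p & []p there: t:F. ✗
t: successors {s, v}; ~p & p & []p there: s:F, v:F. ✗
u: successors {t, u, z}; ~p & p & []p there: t:F, u:F, z:F. ✗
v: successors {s, t, u, v, z}; ~p & p & []p there: s:F, t:F, u:F, v:F, z:F. ✗
z: successors {t}; ~p & p & []p there: t:F. ✗
— 0 worlds.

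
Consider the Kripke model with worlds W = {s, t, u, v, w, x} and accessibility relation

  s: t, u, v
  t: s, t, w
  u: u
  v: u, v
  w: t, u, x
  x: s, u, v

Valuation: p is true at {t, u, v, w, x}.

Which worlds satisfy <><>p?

{s, t, u, v, w, x}

s: successors {t, u, v}; <>p there: t:T, u:T, v:T. ✓
t: successors {s, t, w}; <>p there: s:T, t:T, w:T. ✓
u: successors {u}; <>p there: u:T. ✓
v: successors {u, v}; <>p there: u:T, v:T. ✓
w: successors {t, u, x}; <>p there: t:T, u:T, x:T. ✓
x: successors {s, u, v}; <>p there: s:T, u:T, v:T. ✓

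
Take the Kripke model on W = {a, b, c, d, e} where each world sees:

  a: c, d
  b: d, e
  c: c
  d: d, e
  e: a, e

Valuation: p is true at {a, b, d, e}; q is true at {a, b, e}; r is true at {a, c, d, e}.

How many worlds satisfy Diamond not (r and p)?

2

a: successors {c, d}; not (r and p) there: c:T, d:F. ✓
b: successors {d, e}; not (r and p) there: d:F, e:F. ✗
c: successors {c}; not (r and p) there: c:T. ✓
d: successors {d, e}; not (r and p) there: d:F, e:F. ✗
e: successors {a, e}; not (r and p) there: a:F, e:F. ✗
Satisfying worlds: {a, c}.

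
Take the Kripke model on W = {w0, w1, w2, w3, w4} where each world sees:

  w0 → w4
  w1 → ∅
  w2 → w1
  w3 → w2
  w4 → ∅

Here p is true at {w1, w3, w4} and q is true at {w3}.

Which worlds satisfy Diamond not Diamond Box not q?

w0: successors {w4}; not Diamond Box not q there: w4:T. ✓
w1: no successors, so Diamond not Diamond Box not q fails. ✗
w2: successors {w1}; not Diamond Box not q there: w1:T. ✓
w3: successors {w2}; not Diamond Box not q there: w2:F. ✗
w4: no successors, so Diamond not Diamond Box not q fails. ✗

{w0, w2}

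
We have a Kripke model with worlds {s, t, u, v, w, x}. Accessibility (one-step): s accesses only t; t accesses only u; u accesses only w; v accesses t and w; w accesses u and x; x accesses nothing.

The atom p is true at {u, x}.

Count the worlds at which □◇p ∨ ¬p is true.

6

s: □◇p is T, ¬p is T. ✓
t: □◇p is F, ¬p is T. ✓
u: □◇p is T, ¬p is F. ✓
v: □◇p is T, ¬p is T. ✓
w: □◇p is F, ¬p is T. ✓
x: □◇p is T, ¬p is F. ✓
Satisfying worlds: {s, t, u, v, w, x}.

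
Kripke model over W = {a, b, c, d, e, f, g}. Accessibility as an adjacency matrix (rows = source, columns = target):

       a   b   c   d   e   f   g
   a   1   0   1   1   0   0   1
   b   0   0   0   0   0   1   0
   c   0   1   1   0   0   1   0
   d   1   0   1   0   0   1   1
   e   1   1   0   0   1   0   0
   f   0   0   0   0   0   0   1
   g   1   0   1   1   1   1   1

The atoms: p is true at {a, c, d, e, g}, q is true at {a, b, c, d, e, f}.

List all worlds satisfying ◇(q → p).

a: successors {a, c, d, g}; q → p there: a:T, c:T, d:T, g:T. ✓
b: successors {f}; q → p there: f:F. ✗
c: successors {b, c, f}; q → p there: b:F, c:T, f:F. ✓
d: successors {a, c, f, g}; q → p there: a:T, c:T, f:F, g:T. ✓
e: successors {a, b, e}; q → p there: a:T, b:F, e:T. ✓
f: successors {g}; q → p there: g:T. ✓
g: successors {a, c, d, e, f, g}; q → p there: a:T, c:T, d:T, e:T, f:F, g:T. ✓

{a, c, d, e, f, g}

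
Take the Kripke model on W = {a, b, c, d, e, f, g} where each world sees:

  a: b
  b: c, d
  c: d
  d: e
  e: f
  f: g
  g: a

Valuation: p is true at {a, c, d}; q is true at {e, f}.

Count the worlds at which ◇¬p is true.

4

a: successors {b}; ¬p there: b:T. ✓
b: successors {c, d}; ¬p there: c:F, d:F. ✗
c: successors {d}; ¬p there: d:F. ✗
d: successors {e}; ¬p there: e:T. ✓
e: successors {f}; ¬p there: f:T. ✓
f: successors {g}; ¬p there: g:T. ✓
g: successors {a}; ¬p there: a:F. ✗
Satisfying worlds: {a, d, e, f}.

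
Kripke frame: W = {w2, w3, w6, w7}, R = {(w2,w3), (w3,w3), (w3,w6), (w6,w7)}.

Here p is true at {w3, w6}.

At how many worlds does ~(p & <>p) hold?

w2: p & <>p is F. ✓
w3: p & <>p is T. ✗
w6: p & <>p is F. ✓
w7: p & <>p is F. ✓
Satisfying worlds: {w2, w6, w7}.

3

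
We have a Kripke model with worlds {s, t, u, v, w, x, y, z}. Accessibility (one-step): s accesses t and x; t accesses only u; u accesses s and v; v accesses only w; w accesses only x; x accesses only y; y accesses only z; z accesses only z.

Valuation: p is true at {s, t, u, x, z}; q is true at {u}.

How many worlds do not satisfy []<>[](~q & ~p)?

s: successors {t, x}; <>[](~q & ~p) there: t:F, x:F. ✗
t: successors {u}; <>[](~q & ~p) there: u:T. ✓
u: successors {s, v}; <>[](~q & ~p) there: s:T, v:F. ✗
v: successors {w}; <>[](~q & ~p) there: w:T. ✓
w: successors {x}; <>[](~q & ~p) there: x:F. ✗
x: successors {y}; <>[](~q & ~p) there: y:F. ✗
y: successors {z}; <>[](~q & ~p) there: z:F. ✗
z: successors {z}; <>[](~q & ~p) there: z:F. ✗
Satisfying worlds: {t, v}.
So []<>[](~q & ~p) fails at the other 6 worlds.

6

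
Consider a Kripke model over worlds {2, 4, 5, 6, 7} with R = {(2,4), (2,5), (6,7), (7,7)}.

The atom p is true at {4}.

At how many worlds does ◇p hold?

1

2: successors {4, 5}; p there: 4:T, 5:F. ✓
4: no successors, so ◇p fails. ✗
5: no successors, so ◇p fails. ✗
6: successors {7}; p there: 7:F. ✗
7: successors {7}; p there: 7:F. ✗
Satisfying worlds: {2}.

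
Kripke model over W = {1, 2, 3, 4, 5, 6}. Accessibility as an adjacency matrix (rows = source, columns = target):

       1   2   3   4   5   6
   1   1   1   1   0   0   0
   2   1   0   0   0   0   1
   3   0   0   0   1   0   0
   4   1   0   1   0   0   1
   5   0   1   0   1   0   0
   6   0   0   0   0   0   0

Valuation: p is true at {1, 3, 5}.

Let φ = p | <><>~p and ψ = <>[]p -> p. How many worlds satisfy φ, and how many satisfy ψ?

5 and 4

For p | <><>~p:
1: p is T, <><>~p is T. ✓
2: p is F, <><>~p is T. ✓
3: p is T, <><>~p is T. ✓
4: p is F, <><>~p is T. ✓
5: p is T, <><>~p is T. ✓
6: p is F, <><>~p is F. ✗
— 5 worlds.
For <>[]p -> p:
1: <>[]p is F, p is T. ✓
2: <>[]p is T, p is F. ✗
3: <>[]p is F, p is T. ✓
4: <>[]p is T, p is F. ✗
5: <>[]p is F, p is T. ✓
6: <>[]p is F, p is F. ✓
— 4 worlds.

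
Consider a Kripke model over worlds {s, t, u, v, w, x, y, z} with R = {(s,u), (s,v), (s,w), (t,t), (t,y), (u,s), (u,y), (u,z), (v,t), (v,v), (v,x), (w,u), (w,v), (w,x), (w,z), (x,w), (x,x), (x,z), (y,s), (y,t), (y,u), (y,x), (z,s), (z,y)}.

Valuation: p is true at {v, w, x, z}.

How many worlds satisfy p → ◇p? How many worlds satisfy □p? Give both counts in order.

7 and 1

For p → ◇p:
s: p is F, ◇p is T. ✓
t: p is F, ◇p is F. ✓
u: p is F, ◇p is T. ✓
v: p is T, ◇p is T. ✓
w: p is T, ◇p is T. ✓
x: p is T, ◇p is T. ✓
y: p is F, ◇p is T. ✓
z: p is T, ◇p is F. ✗
— 7 worlds.
For □p:
s: successors {u, v, w}; p there: u:F, v:T, w:T. ✗
t: successors {t, y}; p there: t:F, y:F. ✗
u: successors {s, y, z}; p there: s:F, y:F, z:T. ✗
v: successors {t, v, x}; p there: t:F, v:T, x:T. ✗
w: successors {u, v, x, z}; p there: u:F, v:T, x:T, z:T. ✗
x: successors {w, x, z}; p there: w:T, x:T, z:T. ✓
y: successors {s, t, u, x}; p there: s:F, t:F, u:F, x:T. ✗
z: successors {s, y}; p there: s:F, y:F. ✗
— 1 world.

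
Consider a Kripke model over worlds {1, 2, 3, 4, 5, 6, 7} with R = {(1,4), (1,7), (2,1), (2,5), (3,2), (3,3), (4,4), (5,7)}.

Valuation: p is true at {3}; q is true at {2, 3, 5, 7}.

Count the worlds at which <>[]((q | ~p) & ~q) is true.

3

1: successors {4, 7}; []((q | ~p) & ~q) there: 4:T, 7:T. ✓
2: successors {1, 5}; []((q | ~p) & ~q) there: 1:F, 5:F. ✗
3: successors {2, 3}; []((q | ~p) & ~q) there: 2:F, 3:F. ✗
4: successors {4}; []((q | ~p) & ~q) there: 4:T. ✓
5: successors {7}; []((q | ~p) & ~q) there: 7:T. ✓
6: no successors, so <>[]((q | ~p) & ~q) fails. ✗
7: no successors, so <>[]((q | ~p) & ~q) fails. ✗
Satisfying worlds: {1, 4, 5}.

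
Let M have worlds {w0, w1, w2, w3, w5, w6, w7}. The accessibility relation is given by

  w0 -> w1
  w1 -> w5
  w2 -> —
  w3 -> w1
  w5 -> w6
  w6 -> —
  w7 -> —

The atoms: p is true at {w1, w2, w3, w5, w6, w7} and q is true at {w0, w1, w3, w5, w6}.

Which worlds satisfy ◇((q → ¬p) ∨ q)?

{w0, w1, w3, w5}

w0: successors {w1}; (q → ¬p) ∨ q there: w1:T. ✓
w1: successors {w5}; (q → ¬p) ∨ q there: w5:T. ✓
w2: no successors, so ◇((q → ¬p) ∨ q) fails. ✗
w3: successors {w1}; (q → ¬p) ∨ q there: w1:T. ✓
w5: successors {w6}; (q → ¬p) ∨ q there: w6:T. ✓
w6: no successors, so ◇((q → ¬p) ∨ q) fails. ✗
w7: no successors, so ◇((q → ¬p) ∨ q) fails. ✗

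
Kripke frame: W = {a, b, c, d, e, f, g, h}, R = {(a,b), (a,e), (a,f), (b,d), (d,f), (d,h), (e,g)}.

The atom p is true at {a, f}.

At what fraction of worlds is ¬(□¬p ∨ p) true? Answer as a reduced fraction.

a: □¬p ∨ p is T. ✗
b: □¬p ∨ p is T. ✗
c: □¬p ∨ p is T. ✗
d: □¬p ∨ p is F. ✓
e: □¬p ∨ p is T. ✗
f: □¬p ∨ p is T. ✗
g: □¬p ∨ p is T. ✗
h: □¬p ∨ p is T. ✗
That's 1 of 8 worlds, so 1/8.

1/8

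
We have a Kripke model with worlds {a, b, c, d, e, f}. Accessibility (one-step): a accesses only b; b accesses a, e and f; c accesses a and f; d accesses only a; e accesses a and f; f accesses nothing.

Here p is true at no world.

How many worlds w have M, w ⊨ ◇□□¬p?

a: successors {b}; □□¬p there: b:T. ✓
b: successors {a, e, f}; □□¬p there: a:T, e:T, f:T. ✓
c: successors {a, f}; □□¬p there: a:T, f:T. ✓
d: successors {a}; □□¬p there: a:T. ✓
e: successors {a, f}; □□¬p there: a:T, f:T. ✓
f: no successors, so ◇□□¬p fails. ✗
Satisfying worlds: {a, b, c, d, e}.

5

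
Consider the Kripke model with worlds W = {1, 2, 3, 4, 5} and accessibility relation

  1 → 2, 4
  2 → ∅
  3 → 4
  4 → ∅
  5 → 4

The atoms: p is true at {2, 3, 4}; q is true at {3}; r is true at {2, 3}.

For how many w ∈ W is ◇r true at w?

1: successors {2, 4}; r there: 2:T, 4:F. ✓
2: no successors, so ◇r fails. ✗
3: successors {4}; r there: 4:F. ✗
4: no successors, so ◇r fails. ✗
5: successors {4}; r there: 4:F. ✗
Satisfying worlds: {1}.

1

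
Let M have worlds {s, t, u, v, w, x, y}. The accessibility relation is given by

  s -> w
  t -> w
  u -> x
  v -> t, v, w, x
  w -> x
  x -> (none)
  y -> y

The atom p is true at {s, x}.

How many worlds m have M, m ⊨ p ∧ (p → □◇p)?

s: p is T, p → □◇p is T. ✓
t: p is F, p → □◇p is T. ✗
u: p is F, p → □◇p is T. ✗
v: p is F, p → □◇p is T. ✗
w: p is F, p → □◇p is T. ✗
x: p is T, p → □◇p is T. ✓
y: p is F, p → □◇p is T. ✗
Satisfying worlds: {s, x}.

2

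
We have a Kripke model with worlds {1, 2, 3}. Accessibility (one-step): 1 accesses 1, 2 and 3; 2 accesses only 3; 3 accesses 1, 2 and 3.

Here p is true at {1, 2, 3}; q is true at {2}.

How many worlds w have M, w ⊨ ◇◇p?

3

1: successors {1, 2, 3}; ◇p there: 1:T, 2:T, 3:T. ✓
2: successors {3}; ◇p there: 3:T. ✓
3: successors {1, 2, 3}; ◇p there: 1:T, 2:T, 3:T. ✓
Satisfying worlds: {1, 2, 3}.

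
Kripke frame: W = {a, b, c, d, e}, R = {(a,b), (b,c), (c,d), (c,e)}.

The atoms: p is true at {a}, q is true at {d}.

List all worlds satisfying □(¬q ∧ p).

a: successors {b}; ¬q ∧ p there: b:F. ✗
b: successors {c}; ¬q ∧ p there: c:F. ✗
c: successors {d, e}; ¬q ∧ p there: d:F, e:F. ✗
d: no successors, so □(¬q ∧ p) holds vacuously. ✓
e: no successors, so □(¬q ∧ p) holds vacuously. ✓

{d, e}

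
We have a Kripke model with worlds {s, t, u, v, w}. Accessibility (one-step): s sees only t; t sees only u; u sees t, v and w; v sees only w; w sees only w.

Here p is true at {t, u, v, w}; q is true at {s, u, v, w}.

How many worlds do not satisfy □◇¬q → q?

1

s: □◇¬q is F, q is T. ✓
t: □◇¬q is T, q is F. ✗
u: □◇¬q is F, q is T. ✓
v: □◇¬q is F, q is T. ✓
w: □◇¬q is F, q is T. ✓
Satisfying worlds: {s, u, v, w}.
So □◇¬q → q fails at the other 1 world.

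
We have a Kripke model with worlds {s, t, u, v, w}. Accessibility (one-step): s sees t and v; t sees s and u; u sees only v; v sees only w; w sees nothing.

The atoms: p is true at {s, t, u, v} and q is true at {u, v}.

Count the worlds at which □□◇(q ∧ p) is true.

2

s: successors {t, v}; □◇(q ∧ p) there: t:T, v:F. ✗
t: successors {s, u}; □◇(q ∧ p) there: s:F, u:F. ✗
u: successors {v}; □◇(q ∧ p) there: v:F. ✗
v: successors {w}; □◇(q ∧ p) there: w:T. ✓
w: no successors, so □□◇(q ∧ p) holds vacuously. ✓
Satisfying worlds: {v, w}.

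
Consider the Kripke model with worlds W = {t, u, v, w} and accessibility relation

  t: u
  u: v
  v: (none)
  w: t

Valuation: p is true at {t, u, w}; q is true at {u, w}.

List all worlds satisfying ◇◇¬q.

t: successors {u}; ◇¬q there: u:T. ✓
u: successors {v}; ◇¬q there: v:F. ✗
v: no successors, so ◇◇¬q fails. ✗
w: successors {t}; ◇¬q there: t:F. ✗

{t}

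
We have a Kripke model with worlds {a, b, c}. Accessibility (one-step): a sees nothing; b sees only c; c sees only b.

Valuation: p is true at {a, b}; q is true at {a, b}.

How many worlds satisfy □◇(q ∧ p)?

2

a: no successors, so □◇(q ∧ p) holds vacuously. ✓
b: successors {c}; ◇(q ∧ p) there: c:T. ✓
c: successors {b}; ◇(q ∧ p) there: b:F. ✗
Satisfying worlds: {a, b}.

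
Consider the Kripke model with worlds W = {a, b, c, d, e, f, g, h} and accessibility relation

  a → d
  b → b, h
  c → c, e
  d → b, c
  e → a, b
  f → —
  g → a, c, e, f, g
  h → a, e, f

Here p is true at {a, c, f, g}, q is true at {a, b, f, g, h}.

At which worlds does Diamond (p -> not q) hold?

a: successors {d}; p -> not q there: d:T. ✓
b: successors {b, h}; p -> not q there: b:T, h:T. ✓
c: successors {c, e}; p -> not q there: c:T, e:T. ✓
d: successors {b, c}; p -> not q there: b:T, c:T. ✓
e: successors {a, b}; p -> not q there: a:F, b:T. ✓
f: no successors, so Diamond (p -> not q) fails. ✗
g: successors {a, c, e, f, g}; p -> not q there: a:F, c:T, e:T, f:F, g:F. ✓
h: successors {a, e, f}; p -> not q there: a:F, e:T, f:F. ✓

{a, b, c, d, e, g, h}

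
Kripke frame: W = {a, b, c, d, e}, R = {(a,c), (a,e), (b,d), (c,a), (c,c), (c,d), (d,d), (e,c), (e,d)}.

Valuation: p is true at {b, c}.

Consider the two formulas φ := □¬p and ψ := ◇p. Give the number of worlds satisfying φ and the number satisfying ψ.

2 and 3

For □¬p:
a: successors {c, e}; ¬p there: c:F, e:T. ✗
b: successors {d}; ¬p there: d:T. ✓
c: successors {a, c, d}; ¬p there: a:T, c:F, d:T. ✗
d: successors {d}; ¬p there: d:T. ✓
e: successors {c, d}; ¬p there: c:F, d:T. ✗
— 2 worlds.
For ◇p:
a: successors {c, e}; p there: c:T, e:F. ✓
b: successors {d}; p there: d:F. ✗
c: successors {a, c, d}; p there: a:F, c:T, d:F. ✓
d: successors {d}; p there: d:F. ✗
e: successors {c, d}; p there: c:T, d:F. ✓
— 3 worlds.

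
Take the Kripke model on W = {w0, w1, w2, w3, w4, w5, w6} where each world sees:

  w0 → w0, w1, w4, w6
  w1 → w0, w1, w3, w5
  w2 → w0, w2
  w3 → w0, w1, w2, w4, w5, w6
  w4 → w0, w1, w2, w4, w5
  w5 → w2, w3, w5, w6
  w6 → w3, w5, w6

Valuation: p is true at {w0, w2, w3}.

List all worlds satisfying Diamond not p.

{w0, w1, w3, w4, w5, w6}

w0: successors {w0, w1, w4, w6}; not p there: w0:F, w1:T, w4:T, w6:T. ✓
w1: successors {w0, w1, w3, w5}; not p there: w0:F, w1:T, w3:F, w5:T. ✓
w2: successors {w0, w2}; not p there: w0:F, w2:F. ✗
w3: successors {w0, w1, w2, w4, w5, w6}; not p there: w0:F, w1:T, w2:F, w4:T, w5:T, w6:T. ✓
w4: successors {w0, w1, w2, w4, w5}; not p there: w0:F, w1:T, w2:F, w4:T, w5:T. ✓
w5: successors {w2, w3, w5, w6}; not p there: w2:F, w3:F, w5:T, w6:T. ✓
w6: successors {w3, w5, w6}; not p there: w3:F, w5:T, w6:T. ✓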